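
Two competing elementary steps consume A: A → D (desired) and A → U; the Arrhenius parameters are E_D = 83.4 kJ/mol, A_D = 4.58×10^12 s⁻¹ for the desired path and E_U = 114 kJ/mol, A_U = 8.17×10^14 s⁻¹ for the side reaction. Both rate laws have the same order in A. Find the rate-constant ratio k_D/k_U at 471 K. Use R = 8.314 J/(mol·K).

k_D/k_U = (A_D/A_U)·exp[−(E_D−E_U)/(RT)] = (A_D/A_U)·exp[(E_U−E_D)/(RT)].
(E_U−E_D)/(RT) = (114−83.4)×10³/(8.314×471) = 30600/3916 = 7.814.
k_D/k_U = (4.58×10^12/8.17×10^14)·exp(7.814) = 0.005606 × 2476 = 13.9.
Since E_D < E_U, lowering the temperature improves selectivity toward D.

13.9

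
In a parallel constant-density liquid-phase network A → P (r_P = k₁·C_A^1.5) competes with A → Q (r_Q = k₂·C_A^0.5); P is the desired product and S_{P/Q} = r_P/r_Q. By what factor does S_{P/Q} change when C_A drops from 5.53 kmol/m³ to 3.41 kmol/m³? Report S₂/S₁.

S_{P/Q} = (k₁/k₂)·C_A, so S₂/S₁ = (C_{A,2}/C_{A,1}).
= 3.41/5.53 = 0.617.

0.617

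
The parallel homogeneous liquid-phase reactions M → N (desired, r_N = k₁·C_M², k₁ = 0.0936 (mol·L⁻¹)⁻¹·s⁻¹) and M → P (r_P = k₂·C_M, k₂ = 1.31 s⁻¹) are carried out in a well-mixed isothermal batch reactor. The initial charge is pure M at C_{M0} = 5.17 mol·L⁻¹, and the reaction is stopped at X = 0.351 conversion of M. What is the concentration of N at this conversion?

C_M = C_{M0}(1−X) = 3.355 mol·L⁻¹.
Along a PFR/batch, dC_P/dC_M = −r_P/(r_N+r_P) = −k₂/(k₂+k₁·C_M).
Integrating from C_{M0} to C_M: C_P = (1.31/0.0936)·ln[(1.31+0.0936·5.17)/(1.31+0.0936·3.36)] = 14.00·ln(1.794/1.624) = 1.392 mol·L⁻¹.
Then C_N = (C_{M0}−C_M) − C_P = 1.815 − 1.392 = 0.4225 mol·L⁻¹.

0.423 mol·L⁻¹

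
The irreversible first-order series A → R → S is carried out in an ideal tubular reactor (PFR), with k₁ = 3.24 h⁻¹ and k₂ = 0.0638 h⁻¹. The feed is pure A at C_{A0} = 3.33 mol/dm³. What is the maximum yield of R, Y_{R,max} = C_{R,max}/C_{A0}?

For a first-order series the maximum intermediate yield is C_{R,max}/C_{A0} = (k₁/k₂)^[k₂/(k₂−k₁)].
= (3.24/0.0638)^(0.0638/(0.0638−3.24)) = (50.78)^(-0.02009) = 0.9241.

0.924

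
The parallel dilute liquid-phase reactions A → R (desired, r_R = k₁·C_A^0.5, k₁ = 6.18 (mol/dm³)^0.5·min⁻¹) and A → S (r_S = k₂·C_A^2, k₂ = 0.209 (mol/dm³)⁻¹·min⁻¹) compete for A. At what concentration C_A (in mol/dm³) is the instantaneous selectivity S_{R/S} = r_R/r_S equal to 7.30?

2.54 mol/dm³

S_{R/S} = (k₁/k₂)·C_A^-1.5 ⇒ C_A = (S·k₂/k₁)^(1/(-1.5)).
= (7.30×0.209/6.18)^(-0.6667) = (0.2469)^(-0.6667) = 2.54 mol/dm³.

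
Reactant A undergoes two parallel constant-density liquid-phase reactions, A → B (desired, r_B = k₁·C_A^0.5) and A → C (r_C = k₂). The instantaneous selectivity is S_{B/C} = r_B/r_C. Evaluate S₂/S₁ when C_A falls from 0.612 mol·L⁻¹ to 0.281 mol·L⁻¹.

S_{B/C} = (k₁/k₂)·C_A^0.5, so S₂/S₁ = (C_{A,2}/C_{A,1})^0.5.
= (0.281/0.612)^0.5 = (0.4592)^0.5 = 0.678.

0.678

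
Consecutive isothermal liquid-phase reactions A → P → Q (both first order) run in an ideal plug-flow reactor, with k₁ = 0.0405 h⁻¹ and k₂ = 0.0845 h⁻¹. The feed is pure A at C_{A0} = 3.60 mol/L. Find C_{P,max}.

For a first-order series the maximum intermediate yield is C_{P,max}/C_{A0} = (k₁/k₂)^[k₂/(k₂−k₁)].
= (0.0405/0.0845)^(0.0845/(0.0845−0.0405)) = (0.4793)^(1.920) = 0.2436.
C_{P,max} = 0.2436×3.60 = 0.877 mol/L.

0.877 mol/L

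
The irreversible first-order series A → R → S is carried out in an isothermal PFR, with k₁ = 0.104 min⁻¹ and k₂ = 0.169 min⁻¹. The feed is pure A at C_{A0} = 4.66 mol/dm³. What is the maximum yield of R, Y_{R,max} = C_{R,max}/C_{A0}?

At the optimum, C_{R,max}/C_{A0} = (k₁/k₂)^[k₂/(k₂−k₁)].
= (0.104/0.169)^(0.169/(0.169−0.104)) = (0.6154)^(2.600) = 0.2830.

0.283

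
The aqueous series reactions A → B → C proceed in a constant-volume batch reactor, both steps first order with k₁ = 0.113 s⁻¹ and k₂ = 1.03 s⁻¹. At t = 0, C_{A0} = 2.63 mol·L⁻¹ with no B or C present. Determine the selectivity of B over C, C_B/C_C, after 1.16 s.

Solving the coupled first-order balances gives C_B(t) = [k₁/(k₂−k₁)]·C_{A0}·(e^(−k₁t) − e^(−k₂t)).
e^(−k₁t) = e^(−0.113×1.16) = e^(−0.1311) = 0.8771; e^(−k₂t) = e^(−1.195) = 0.3028.
C_B = 0.113×2.63/(1.03−0.113) × (0.8771−0.3028) = 0.3241×0.5744 = 0.1862 mol·L⁻¹.
C_A = C_{A0}e^(−k₁t) = 2.307 mol·L⁻¹, so C_C = C_{A0}−C_A−C_B = 0.1370 mol·L⁻¹; C_B/C_C = 1.36.

1.36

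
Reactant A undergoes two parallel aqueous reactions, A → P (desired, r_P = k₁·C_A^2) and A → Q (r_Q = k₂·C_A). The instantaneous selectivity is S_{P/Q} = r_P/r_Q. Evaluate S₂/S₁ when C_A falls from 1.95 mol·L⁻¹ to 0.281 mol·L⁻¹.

S_{P/Q} = (k₁/k₂)·C_A, so S₂/S₁ = (C_{A,2}/C_{A,1}).
= 0.281/1.95 = 0.144.
Selectivity toward P falls as C_A falls — high-concentration operation is favoured.

0.144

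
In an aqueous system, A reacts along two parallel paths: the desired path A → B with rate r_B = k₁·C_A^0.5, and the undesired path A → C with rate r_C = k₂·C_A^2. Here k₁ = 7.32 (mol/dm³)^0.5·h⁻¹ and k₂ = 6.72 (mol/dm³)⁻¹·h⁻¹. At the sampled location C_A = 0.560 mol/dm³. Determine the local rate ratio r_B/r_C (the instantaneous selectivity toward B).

2.60

S_{B/C} = r_B/r_C = (k₁·C_A^0.5)/(k₂·C_A^2) = (k₁/k₂)·C_A^-1.5.
= (7.32×0.5600^0.5) / (6.72×0.5600^2) = 5.478/2.107 = 2.60.
The undesired path is higher order in A, so low C_A (CSTR or dilute feed) favours B.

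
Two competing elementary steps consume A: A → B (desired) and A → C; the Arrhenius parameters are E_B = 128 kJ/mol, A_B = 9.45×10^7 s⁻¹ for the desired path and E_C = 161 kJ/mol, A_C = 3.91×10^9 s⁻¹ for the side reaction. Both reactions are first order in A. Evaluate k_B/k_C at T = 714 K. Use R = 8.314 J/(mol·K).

6.27

With equal orders, S_{B/C} = k_B/k_C = (A_B/A_C)·exp[(E_C−E_B)/(RT)].
(E_C−E_B)/(RT) = (161−128)×10³/(8.314×714) = 33000/5936 = 5.559.
k_B/k_C = (9.45×10^7/3.91×10^9)·exp(5.559) = 0.02417 × 259.6 = 6.27.
Since E_B < E_C, lowering the temperature improves selectivity toward B.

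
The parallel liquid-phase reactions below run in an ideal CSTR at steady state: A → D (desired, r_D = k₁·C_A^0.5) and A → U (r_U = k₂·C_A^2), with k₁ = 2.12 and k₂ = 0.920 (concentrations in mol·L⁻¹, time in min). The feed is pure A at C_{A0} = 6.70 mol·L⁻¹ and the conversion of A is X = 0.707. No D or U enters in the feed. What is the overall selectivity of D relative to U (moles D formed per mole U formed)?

Exit C_A = C_{A0}(1−X) = 6.70×0.293 = 1.963 mol·L⁻¹.
In a CSTR the entire volume is at exit conditions, so r_D = 2.12×1.963^0.5 = 2.970 and r_U = 0.920×1.963^2 = 3.545.
Overall selectivity = C_D/C_U = r_Dτ/(r_Uτ) = r_D/r_U = 0.838.

0.838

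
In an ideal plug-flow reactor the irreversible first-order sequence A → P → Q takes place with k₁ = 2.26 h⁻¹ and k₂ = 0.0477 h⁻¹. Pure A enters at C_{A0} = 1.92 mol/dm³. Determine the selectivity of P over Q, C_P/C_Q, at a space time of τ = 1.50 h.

The intermediate concentration in a first-order A→B→C sequence is C_P = k₁C_{A0}(e^(−k₁τ) − e^(−k₂τ))/(k₂−k₁).
e^(−k₁τ) = e^(−2.26×1.50) = e^(−3.390) = 0.03371; e^(−k₂τ) = e^(−0.07155) = 0.9309.
C_P = 2.26×1.92/(0.0477−2.26) × (0.03371−0.9309) = (-1.961)×(-0.8972) = 1.760 mol/dm³.
C_A = C_{A0}e^(−k₁τ) = 0.06472 mol/dm³, so C_Q = C_{A0}−C_A−C_P = 0.09543 mol/dm³; C_P/C_Q = 18.4.

18.4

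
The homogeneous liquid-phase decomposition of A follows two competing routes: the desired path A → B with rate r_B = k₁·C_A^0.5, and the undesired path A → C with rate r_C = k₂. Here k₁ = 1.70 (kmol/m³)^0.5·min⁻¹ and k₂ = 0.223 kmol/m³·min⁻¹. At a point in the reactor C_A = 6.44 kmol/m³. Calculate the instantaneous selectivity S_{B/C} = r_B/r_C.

S_{B/C} = r_B/r_C = (k₁·C_A^0.5)/(k₂) = (k₁/k₂)·C_A^0.5.
= (1.70×6.440^0.5) / (0.223) = 4.314/0.2230 = 19.3.
Since the desired path is higher order in A, keeping C_A high (PFR or concentrated feed) favours B.

19.3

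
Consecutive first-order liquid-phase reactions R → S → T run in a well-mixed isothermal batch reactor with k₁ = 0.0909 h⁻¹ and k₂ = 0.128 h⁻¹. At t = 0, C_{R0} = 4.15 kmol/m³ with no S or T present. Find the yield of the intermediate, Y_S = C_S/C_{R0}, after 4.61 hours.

0.253

For first-order series with pure R initially, C_S(t) = k₁C_{R0}/(k₂−k₁)·(e^(−k₁t) − e^(−k₂t)).
e^(−k₁t) = e^(−0.0909×4.61) = e^(−0.4190) = 0.6577; e^(−k₂t) = e^(−0.5901) = 0.5543.
C_S = 0.0909×4.15/(0.128−0.0909) × (0.6577−0.5543) = 10.17×0.1034 = 1.051 kmol/m³.
Y_S = C_S/C_{R0} = 1.051/4.15 = 0.253.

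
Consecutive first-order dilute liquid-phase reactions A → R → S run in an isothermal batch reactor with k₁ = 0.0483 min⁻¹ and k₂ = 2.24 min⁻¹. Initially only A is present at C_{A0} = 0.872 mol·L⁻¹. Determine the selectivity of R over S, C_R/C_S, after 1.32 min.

0.462

Solving the coupled first-order balances gives C_R(t) = [k₁/(k₂−k₁)]·C_{A0}·(e^(−k₁t) − e^(−k₂t)).
e^(−k₁t) = e^(−0.0483×1.32) = e^(−0.06376) = 0.9382; e^(−k₂t) = e^(−2.957) = 0.05199.
C_R = 0.0483×0.872/(2.24−0.0483) × (0.9382−0.05199) = 0.01922×0.8862 = 0.01703 mol·L⁻¹.
C_A = C_{A0}e^(−k₁t) = 0.8181 mol·L⁻¹, so C_S = C_{A0}−C_A−C_R = 0.03683 mol·L⁻¹; C_R/C_S = 0.462.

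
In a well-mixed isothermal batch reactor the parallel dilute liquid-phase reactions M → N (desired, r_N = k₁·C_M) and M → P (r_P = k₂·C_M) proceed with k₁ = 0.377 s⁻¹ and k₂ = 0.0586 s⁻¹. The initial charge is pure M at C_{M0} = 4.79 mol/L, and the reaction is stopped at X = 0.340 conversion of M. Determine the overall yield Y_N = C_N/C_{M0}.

0.294

C_M = C_{M0}(1−X) = 3.161 mol/L.
Both paths are first order in M, so the instantaneous fraction to N is constant: dC_N/d(−C_M) = k₁/(k₁+k₂) = 0.8655.
C_N = 0.8655·(C_{M0}−C_M) = 0.8655×1.629 = 1.41 mol/L.
Y_N = C_N/C_{M0} = 1.410/4.79 = 0.294.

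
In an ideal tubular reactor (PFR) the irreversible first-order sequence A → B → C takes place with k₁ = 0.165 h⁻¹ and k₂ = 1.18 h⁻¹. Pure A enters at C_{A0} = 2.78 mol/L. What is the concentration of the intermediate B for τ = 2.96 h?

Solving the coupled first-order balances gives C_B(τ) = [k₁/(k₂−k₁)]·C_{A0}·(e^(−k₁τ) − e^(−k₂τ)).
e^(−k₁τ) = e^(−0.165×2.96) = e^(−0.4884) = 0.6136; e^(−k₂τ) = e^(−3.493) = 0.03042.
C_B = 0.165×2.78/(1.18−0.165) × (0.6136−0.03042) = 0.4519×0.5832 = 0.2636 mol/L.

0.264 mol/L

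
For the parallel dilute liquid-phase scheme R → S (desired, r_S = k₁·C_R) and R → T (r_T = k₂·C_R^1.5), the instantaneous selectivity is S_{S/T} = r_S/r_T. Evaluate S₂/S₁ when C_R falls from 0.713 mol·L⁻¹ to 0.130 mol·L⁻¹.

2.34

S_{S/T} = (k₁/k₂)·C_R^-0.5, so S₂/S₁ = (C_{R,2}/C_{R,1})^-0.5.
= (0.130/0.713)^(-0.5) = (0.1823)^(-0.5) = 2.34.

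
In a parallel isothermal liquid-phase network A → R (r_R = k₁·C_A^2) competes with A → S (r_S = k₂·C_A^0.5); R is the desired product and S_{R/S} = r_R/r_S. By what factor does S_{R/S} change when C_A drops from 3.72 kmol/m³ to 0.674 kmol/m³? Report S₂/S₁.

S_{R/S} = (k₁/k₂)·C_A^1.5, so S₂/S₁ = (C_{A,2}/C_{A,1})^1.5.
= (0.674/3.72)^1.5 = (0.1812)^1.5 = 0.0771.

0.0771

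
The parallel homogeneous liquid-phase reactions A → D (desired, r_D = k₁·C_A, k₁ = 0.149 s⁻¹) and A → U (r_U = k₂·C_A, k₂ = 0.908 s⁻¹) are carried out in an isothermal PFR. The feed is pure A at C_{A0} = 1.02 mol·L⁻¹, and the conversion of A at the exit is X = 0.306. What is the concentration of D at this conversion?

0.0440 mol·L⁻¹

C_A = C_{A0}(1−X) = 0.7079 mol·L⁻¹.
Both paths are first order in A, so the instantaneous fraction to D is constant: dC_D/d(−C_A) = k₁/(k₁+k₂) = 0.1410.
C_D = 0.1410·(C_{A0}−C_A) = 0.1410×0.3121 = 0.0440 mol·L⁻¹.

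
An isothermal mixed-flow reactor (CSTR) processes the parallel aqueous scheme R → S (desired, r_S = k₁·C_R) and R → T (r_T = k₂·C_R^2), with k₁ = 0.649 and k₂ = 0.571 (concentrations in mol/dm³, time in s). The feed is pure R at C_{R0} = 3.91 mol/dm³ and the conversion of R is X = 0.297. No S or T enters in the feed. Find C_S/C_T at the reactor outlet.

0.414

Exit C_R = C_{R0}(1−X) = 3.91×0.703 = 2.749 mol/dm³.
Rates in a CSTR are evaluated at the outlet concentration: r_S = 0.649×2.749 = 1.784, r_T = 0.571×2.749^2 = 4.314.
Overall selectivity = C_S/C_T = r_Sτ/(r_Tτ) = r_S/r_T = 0.414.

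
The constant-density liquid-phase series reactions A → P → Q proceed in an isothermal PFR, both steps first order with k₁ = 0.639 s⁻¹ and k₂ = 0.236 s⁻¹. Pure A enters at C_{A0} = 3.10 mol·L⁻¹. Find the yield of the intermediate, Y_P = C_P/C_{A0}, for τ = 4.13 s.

For first-order series with pure A initially, C_P(τ) = k₁C_{A0}/(k₂−k₁)·(e^(−k₁τ) − e^(−k₂τ)).
e^(−k₁τ) = e^(−0.639×4.13) = e^(−2.639) = 0.07143; e^(−k₂τ) = e^(−0.9747) = 0.3773.
C_P = 0.639×3.10/(0.236−0.639) × (0.07143−0.3773) = (-4.915)×(-0.3059) = 1.504 mol·L⁻¹.
Y_P = C_P/C_{A0} = 1.504/3.10 = 0.485.

0.485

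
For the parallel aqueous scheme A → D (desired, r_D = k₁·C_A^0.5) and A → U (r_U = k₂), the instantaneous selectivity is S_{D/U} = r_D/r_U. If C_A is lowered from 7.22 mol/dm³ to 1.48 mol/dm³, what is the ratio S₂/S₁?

S_{D/U} = (k₁/k₂)·C_A^0.5, so S₂/S₁ = (C_{A,2}/C_{A,1})^0.5.
= (1.48/7.22)^0.5 = (0.2050)^0.5 = 0.453.

0.453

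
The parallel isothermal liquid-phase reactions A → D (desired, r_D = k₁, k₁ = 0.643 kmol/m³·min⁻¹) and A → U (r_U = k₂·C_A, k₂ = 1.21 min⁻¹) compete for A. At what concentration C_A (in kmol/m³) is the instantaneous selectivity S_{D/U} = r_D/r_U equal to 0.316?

S_{D/U} = (k₁/k₂)·C_A⁻¹ ⇒ C_A = (S·k₂/k₁)^(-1).
= (0.316×1.21/0.643)^(-1) = (0.5947)^(-1) = 1.68 kmol/m³.

1.68 kmol/m³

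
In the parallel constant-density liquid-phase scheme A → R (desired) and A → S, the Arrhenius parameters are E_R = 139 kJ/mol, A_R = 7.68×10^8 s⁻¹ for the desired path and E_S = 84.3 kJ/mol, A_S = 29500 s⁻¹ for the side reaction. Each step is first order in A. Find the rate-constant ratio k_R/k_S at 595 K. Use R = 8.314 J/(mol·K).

0.410

Since both paths have the same order in A, the concentration cancels and S_{R/S} = k_R/k_S = (A_R/A_S)·exp[(E_S−E_R)/(RT)].
(E_S−E_R)/(RT) = (84.3−139)×10³/(8.314×595) = -54700/4947 = -11.06.
k_R/k_S = (7.68×10^8/29500)·exp(-11.06) = 26034 × 1.577×10^-5 = 0.410.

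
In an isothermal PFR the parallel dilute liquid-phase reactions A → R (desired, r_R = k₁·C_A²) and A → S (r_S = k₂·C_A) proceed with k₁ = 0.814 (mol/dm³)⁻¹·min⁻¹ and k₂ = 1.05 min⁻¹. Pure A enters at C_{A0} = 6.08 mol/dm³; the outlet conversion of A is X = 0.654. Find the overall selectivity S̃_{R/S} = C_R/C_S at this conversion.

C_A = C_{A0}(1−X) = 2.104 mol/dm³.
Along a PFR/batch, dC_S/dC_A = −r_S/(r_R+r_S) = −k₂/(k₂+k₁·C_A).
Integrating from C_{A0} to C_A: C_S = (1.05/0.814)·ln[(1.05+0.814·6.08)/(1.05+0.814·2.10)] = 1.290·ln(5.999/2.762) = 1.000 mol/dm³.
Then C_R = (C_{A0}−C_A) − C_S = 3.976 − 1.000 = 2.976 mol/dm³.
S̃_{R/S} = C_R/C_S = 2.976/1.000 = 2.97.

2.97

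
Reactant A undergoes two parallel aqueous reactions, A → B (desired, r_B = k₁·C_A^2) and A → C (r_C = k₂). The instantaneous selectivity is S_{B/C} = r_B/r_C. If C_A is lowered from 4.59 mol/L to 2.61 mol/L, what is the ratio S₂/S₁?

0.323

S_{B/C} = (k₁/k₂)·C_A^2, so S₂/S₁ = (C_{A,2}/C_{A,1})^2.
= (2.61/4.59)^2 = (0.5686)^2 = 0.323.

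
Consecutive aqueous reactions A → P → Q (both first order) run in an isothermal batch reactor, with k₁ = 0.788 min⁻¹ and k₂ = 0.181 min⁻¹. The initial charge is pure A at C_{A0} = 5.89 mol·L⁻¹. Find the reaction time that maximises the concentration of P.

2.42 min

The intermediate peaks when r₁ = r₂, i.e. k₁e^(−k₁t) = k₂e^(−k₂t), giving t_opt = ln(k₂/k₁)/(k₂−k₁).
= ln(0.181/0.788)/(0.181−0.788) = ln(0.2297)/-0.6070 = -1.471/-0.6070 = 2.42 min.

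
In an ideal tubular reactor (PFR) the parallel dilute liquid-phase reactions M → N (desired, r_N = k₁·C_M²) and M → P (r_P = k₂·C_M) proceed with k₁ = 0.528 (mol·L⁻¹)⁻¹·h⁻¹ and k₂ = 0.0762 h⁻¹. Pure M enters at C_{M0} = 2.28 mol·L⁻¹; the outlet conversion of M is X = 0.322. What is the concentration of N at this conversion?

C_M = C_{M0}(1−X) = 1.546 mol·L⁻¹.
Along a PFR/batch, dC_P/dC_M = −r_P/(r_N+r_P) = −k₂/(k₂+k₁·C_M).
Integrating from C_{M0} to C_M: C_P = (0.0762/0.528)·ln[(0.0762+0.528·2.28)/(0.0762+0.528·1.55)] = 0.1443·ln(1.280/0.8924) = 0.05206 mol·L⁻¹.
Then C_N = (C_{M0}−C_M) − C_P = 0.7342 − 0.05206 = 0.6821 mol·L⁻¹.

0.682 mol·L⁻¹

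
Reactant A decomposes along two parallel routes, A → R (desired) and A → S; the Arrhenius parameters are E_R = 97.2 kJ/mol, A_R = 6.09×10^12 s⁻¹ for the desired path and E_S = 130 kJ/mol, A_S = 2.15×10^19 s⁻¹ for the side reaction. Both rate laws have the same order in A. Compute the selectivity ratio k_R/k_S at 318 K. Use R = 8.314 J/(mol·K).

Since both paths have the same order in A, the concentration cancels and S_{R/S} = k_R/k_S = (A_R/A_S)·exp[(E_S−E_R)/(RT)].
(E_S−E_R)/(RT) = (130−97.2)×10³/(8.314×318) = 32800/2644 = 12.41.
k_R/k_S = (6.09×10^12/2.15×10^19)·exp(12.41) = 2.833×10^-7 × 2.443×10^5 = 0.0692.

0.0692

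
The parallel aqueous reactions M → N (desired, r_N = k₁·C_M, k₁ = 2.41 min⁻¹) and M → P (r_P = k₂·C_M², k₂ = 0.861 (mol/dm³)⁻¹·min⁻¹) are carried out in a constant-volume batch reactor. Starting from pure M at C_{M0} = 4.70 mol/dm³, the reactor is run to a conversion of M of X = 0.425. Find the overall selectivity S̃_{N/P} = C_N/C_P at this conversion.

0.767

C_M = C_{M0}(1−X) = 2.702 mol/dm³.
Along a PFR/batch, dC_N/dC_M = −r_N/(r_N+r_P) = −k₁/(k₁+k₂·C_M).
Integrating from C_{M0} to C_M: C_N = (2.41/0.861)·ln[(2.41+0.861·4.70)/(2.41+0.861·2.70)] = 2.799·ln(6.457/4.737) = 0.8670 mol/dm³.
C_P = (C_{M0}−C_M)−C_N = 1.131 mol/dm³; S̃_{N/P} = 0.8670/1.131 = 0.767.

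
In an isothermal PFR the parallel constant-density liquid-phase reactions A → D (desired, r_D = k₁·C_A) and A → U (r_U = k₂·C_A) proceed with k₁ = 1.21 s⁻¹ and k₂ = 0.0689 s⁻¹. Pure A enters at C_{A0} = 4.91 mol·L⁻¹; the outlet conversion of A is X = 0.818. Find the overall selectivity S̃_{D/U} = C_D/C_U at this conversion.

17.6

C_A = C_{A0}(1−X) = 0.8936 mol·L⁻¹.
Both paths are first order in A, so the instantaneous fraction to D is constant: dC_D/d(−C_A) = k₁/(k₁+k₂) = 0.9461.
C_D = 0.9461·(C_{A0}−C_A) = 0.9461×4.016 = 3.80 mol·L⁻¹.
C_U = (C_{A0}−C_A)−C_D = 0.2164 mol·L⁻¹; S̃_{D/U} = 3.800/0.2164 = 17.6.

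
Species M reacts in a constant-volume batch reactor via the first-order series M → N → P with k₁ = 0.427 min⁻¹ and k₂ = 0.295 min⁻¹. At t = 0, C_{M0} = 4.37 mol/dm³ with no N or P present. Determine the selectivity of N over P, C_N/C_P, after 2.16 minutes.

Solving the coupled first-order balances gives C_N(t) = [k₁/(k₂−k₁)]·C_{M0}·(e^(−k₁t) − e^(−k₂t)).
e^(−k₁t) = e^(−0.427×2.16) = e^(−0.9223) = 0.3976; e^(−k₂t) = e^(−0.6372) = 0.5288.
C_N = 0.427×4.37/(0.295−0.427) × (0.3976−0.5288) = (-14.14)×(-0.1312) = 1.854 mol/dm³.
C_M = C_{M0}e^(−k₁t) = 1.737 mol/dm³, so C_P = C_{M0}−C_M−C_N = 0.7782 mol/dm³; C_N/C_P = 2.38.

2.38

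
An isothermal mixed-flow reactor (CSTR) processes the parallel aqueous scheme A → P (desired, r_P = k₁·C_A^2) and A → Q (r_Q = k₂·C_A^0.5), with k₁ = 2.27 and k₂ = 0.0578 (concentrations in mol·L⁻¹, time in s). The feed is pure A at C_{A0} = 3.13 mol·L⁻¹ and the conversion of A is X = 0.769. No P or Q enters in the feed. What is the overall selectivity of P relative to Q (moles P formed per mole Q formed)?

Exit C_A = C_{A0}(1−X) = 3.13×0.231 = 0.7230 mol·L⁻¹.
A CSTR operates uniformly at the exit composition, giving r_P = 1.187 and r_Q = 0.04915 (each k·C_A^n at C_A = 0.7230).
Overall selectivity = C_P/C_Q = r_Pτ/(r_Qτ) = r_P/r_Q = 24.1.

24.1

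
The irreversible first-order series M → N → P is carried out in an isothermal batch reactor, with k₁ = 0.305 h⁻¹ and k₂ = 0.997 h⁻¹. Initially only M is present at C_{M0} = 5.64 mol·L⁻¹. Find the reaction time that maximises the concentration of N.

1.71 h

For first-order series the maximum of C_N occurs at t_opt = ln(k₂/k₁)/(k₂−k₁).
= ln(0.997/0.305)/(0.997−0.305) = ln(3.269)/0.6920 = 1.184/0.6920 = 1.71 h.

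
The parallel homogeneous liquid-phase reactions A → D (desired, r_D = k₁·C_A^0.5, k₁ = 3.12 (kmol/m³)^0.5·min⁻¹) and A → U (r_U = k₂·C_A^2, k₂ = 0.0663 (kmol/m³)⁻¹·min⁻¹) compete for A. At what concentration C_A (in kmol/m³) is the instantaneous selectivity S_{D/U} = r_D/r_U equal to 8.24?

3.20 kmol/m³

S_{D/U} = (k₁/k₂)·C_A^-1.5 ⇒ C_A = (S·k₂/k₁)^(1/(-1.5)).
= (8.24×0.0663/3.12)^(-0.6667) = (0.1751)^(-0.6667) = 3.20 kmol/m³.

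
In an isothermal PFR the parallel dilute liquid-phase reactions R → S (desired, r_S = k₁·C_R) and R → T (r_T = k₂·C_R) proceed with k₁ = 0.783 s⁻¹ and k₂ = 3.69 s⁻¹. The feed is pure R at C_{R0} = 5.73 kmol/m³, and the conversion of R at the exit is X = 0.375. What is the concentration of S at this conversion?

0.376 kmol/m³

C_R = C_{R0}(1−X) = 3.581 kmol/m³.
Both paths are first order in R, so the instantaneous fraction to S is constant: dC_S/d(−C_R) = k₁/(k₁+k₂) = 0.1751.
C_S = 0.1751·(C_{R0}−C_R) = 0.1751×2.149 = 0.376 kmol/m³.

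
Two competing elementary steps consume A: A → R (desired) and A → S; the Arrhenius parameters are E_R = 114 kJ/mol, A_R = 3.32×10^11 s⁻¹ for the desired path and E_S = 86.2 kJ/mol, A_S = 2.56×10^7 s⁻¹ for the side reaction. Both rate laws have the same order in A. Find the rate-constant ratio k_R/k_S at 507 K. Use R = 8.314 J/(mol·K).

17.7

With equal orders, S_{R/S} = k_R/k_S = (A_R/A_S)·exp[(E_S−E_R)/(RT)].
(E_S−E_R)/(RT) = (86.2−114)×10³/(8.314×507) = -27800/4215 = -6.595.
k_R/k_S = (3.32×10^11/2.56×10^7)·exp(-6.595) = 12969 × 0.001367 = 17.7.
Since E_R > E_S, raising the temperature improves selectivity toward R.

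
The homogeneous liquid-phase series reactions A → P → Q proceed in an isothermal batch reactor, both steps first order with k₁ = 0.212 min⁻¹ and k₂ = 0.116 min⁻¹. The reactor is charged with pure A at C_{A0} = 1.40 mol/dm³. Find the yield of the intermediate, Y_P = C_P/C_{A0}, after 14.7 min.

0.303

For first-order series with pure A initially, C_P(t) = k₁C_{A0}/(k₂−k₁)·(e^(−k₁t) − e^(−k₂t)).
e^(−k₁t) = e^(−0.212×14.7) = e^(−3.116) = 0.04432; e^(−k₂t) = e^(−1.705) = 0.1817.
C_P = 0.212×1.40/(0.116−0.212) × (0.04432−0.1817) = (-3.092)×(-0.1374) = 0.4249 mol/dm³.
Y_P = C_P/C_{A0} = 0.4249/1.40 = 0.303.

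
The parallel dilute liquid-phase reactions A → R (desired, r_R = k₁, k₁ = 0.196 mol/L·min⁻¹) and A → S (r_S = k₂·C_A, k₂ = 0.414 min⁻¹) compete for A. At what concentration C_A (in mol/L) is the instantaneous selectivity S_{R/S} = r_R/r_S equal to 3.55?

0.133 mol/L

S_{R/S} = (k₁/k₂)·C_A⁻¹ ⇒ C_A = (S·k₂/k₁)^(-1).
= (3.55×0.414/0.196)^(-1) = (7.498)^(-1) = 0.133 mol/L.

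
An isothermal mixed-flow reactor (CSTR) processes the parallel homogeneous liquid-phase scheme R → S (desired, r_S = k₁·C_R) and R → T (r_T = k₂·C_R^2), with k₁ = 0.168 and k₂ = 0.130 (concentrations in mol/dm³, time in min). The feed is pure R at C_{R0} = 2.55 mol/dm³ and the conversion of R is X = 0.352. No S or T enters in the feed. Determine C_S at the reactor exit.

0.394 mol/dm³

Exit C_R = C_{R0}(1−X) = 2.55×0.648 = 1.652 mol/dm³.
In a CSTR the entire volume is at exit conditions, so r_S = 0.168×1.652 = 0.2776 and r_T = 0.130×1.652^2 = 0.3550.
Fraction of consumed R going to S: r_S/(r_S+r_T) = 0.4389.
C_S = 0.4389·C_{R0}·X = 0.4389×2.55×0.352 = 0.394 mol/dm³.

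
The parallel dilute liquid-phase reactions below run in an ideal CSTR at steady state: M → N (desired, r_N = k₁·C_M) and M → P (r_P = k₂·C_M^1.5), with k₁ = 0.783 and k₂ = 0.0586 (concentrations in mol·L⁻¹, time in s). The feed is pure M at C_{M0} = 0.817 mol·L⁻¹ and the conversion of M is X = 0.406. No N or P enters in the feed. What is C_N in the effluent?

Exit C_M = C_{M0}(1−X) = 0.817×0.594 = 0.4853 mol·L⁻¹.
Rates in a CSTR are evaluated at the outlet concentration: r_N = 0.783×0.4853 = 0.3800, r_P = 0.0586×0.4853^1.5 = 0.01981.
Fraction of consumed M going to N: r_N/(r_N+r_P) = 0.9504.
C_N = 0.9504·C_{M0}·X = 0.9504×0.817×0.406 = 0.315 mol·L⁻¹.

0.315 mol·L⁻¹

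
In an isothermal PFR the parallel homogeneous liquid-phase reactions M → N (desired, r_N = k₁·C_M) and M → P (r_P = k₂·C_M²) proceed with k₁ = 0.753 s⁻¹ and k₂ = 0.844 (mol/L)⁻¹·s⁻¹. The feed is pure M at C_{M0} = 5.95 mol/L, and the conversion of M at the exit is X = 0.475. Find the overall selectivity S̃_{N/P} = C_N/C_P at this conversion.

0.202

C_M = C_{M0}(1−X) = 3.124 mol/L.
Along a PFR/batch, dC_N/dC_M = −r_N/(r_N+r_P) = −k₁/(k₁+k₂·C_M).
Integrating from C_{M0} to C_M: C_N = (0.753/0.844)·ln[(0.753+0.844·5.95)/(0.753+0.844·3.12)] = 0.8922·ln(5.775/3.389) = 0.4754 mol/L.
C_P = (C_{M0}−C_M)−C_N = 2.351 mol/L; S̃_{N/P} = 0.4754/2.351 = 0.202.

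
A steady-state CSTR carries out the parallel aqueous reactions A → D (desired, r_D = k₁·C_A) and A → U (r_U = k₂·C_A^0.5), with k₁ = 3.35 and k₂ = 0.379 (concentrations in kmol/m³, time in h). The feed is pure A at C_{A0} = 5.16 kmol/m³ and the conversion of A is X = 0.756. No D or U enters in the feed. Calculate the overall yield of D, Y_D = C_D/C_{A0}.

Exit C_A = C_{A0}(1−X) = 5.16×0.244 = 1.259 kmol/m³.
Rates in a CSTR are evaluated at the outlet concentration: r_D = 3.35×1.259 = 4.218, r_U = 0.379×1.259^0.5 = 0.4253.
Fraction of consumed A going to D: r_D/(r_D+r_U) = 0.9084.
C_D = 0.9084·C_{A0}·X = 0.9084×5.16×0.756 = 3.54 kmol/m³; Y_D = C_D/C_{A0} = 0.687.

0.687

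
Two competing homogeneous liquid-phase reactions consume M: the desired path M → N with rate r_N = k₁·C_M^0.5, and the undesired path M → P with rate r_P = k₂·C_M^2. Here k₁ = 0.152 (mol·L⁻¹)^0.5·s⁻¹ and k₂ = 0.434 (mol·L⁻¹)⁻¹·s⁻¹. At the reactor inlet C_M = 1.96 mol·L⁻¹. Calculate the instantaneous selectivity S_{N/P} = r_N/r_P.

0.128

S_{N/P} = r_N/r_P = (k₁·C_M^0.5)/(k₂·C_M^2) = (k₁/k₂)·C_M^-1.5.
= (0.152×1.960^0.5) / (0.434×1.960^2) = 0.2128/1.667 = 0.128.
The undesired path is higher order in M, so low C_M (CSTR or dilute feed) favours N.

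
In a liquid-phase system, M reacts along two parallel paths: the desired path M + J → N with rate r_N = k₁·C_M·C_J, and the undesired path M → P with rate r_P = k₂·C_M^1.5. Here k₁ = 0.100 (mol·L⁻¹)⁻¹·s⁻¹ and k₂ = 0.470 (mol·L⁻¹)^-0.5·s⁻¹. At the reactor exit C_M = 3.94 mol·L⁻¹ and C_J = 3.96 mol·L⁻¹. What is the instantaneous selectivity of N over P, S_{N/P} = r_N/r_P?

S_{N/P} = r_N/r_P = (k₁·C_M·C_J)/(k₂·C_M^1.5) = (k₁/k₂)·C_M^-0.5·C_J.
= (0.100×3.940×3.960) / (0.470×3.940^1.5) = 1.560/3.676 = 0.424.
The undesired path is higher order in M, so low C_M (CSTR or dilute feed) favours N.

0.424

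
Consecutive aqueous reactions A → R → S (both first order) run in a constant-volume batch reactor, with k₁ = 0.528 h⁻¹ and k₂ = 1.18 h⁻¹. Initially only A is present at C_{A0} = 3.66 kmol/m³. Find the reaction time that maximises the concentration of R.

Setting dC_R/dt = 0 gives t_opt = ln(k₂/k₁)/(k₂−k₁).
= ln(1.18/0.528)/(1.18−0.528) = ln(2.235)/0.6520 = 0.8042/0.6520 = 1.23 h.

1.23 h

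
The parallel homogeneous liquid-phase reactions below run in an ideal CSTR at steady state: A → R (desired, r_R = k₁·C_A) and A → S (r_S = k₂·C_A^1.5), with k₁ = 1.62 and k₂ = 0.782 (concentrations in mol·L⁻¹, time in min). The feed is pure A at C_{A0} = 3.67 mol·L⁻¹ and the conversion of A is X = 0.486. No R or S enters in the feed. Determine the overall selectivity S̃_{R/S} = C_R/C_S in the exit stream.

1.51

Exit C_A = C_{A0}(1−X) = 3.67×0.514 = 1.886 mol·L⁻¹.
A CSTR operates uniformly at the exit composition, giving r_R = 3.056 and r_S = 2.026 (each k·C_A^n at C_A = 1.886).
Overall selectivity = C_R/C_S = r_Rτ/(r_Sτ) = r_R/r_S = 1.51.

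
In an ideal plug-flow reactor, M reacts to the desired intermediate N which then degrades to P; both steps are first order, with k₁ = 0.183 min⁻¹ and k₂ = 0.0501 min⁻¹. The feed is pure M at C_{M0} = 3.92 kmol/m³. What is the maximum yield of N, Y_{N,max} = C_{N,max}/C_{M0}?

Evaluating C_N at τ_opt = ln(k₂/k₁)/(k₂−k₁) gives C_{N,max}/C_{M0} = (k₁/k₂)^[k₂/(k₂−k₁)].
= (0.183/0.0501)^(0.0501/(0.0501−0.183)) = (3.653)^(-0.3770) = 0.6136.

0.614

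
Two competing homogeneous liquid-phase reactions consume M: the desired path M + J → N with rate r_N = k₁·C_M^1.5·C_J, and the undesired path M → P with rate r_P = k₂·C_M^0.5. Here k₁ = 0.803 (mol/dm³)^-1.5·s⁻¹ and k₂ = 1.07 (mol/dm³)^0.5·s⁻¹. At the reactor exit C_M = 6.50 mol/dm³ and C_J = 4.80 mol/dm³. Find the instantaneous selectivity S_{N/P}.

23.4

S_{N/P} = r_N/r_P = (k₁·C_M^1.5·C_J)/(k₂·C_M^0.5) = (k₁/k₂)·C_M·C_J.
= (0.803×6.500^1.5×4.800) / (1.07×6.500^0.5) = 63.87/2.728 = 23.4.
Since the desired path is higher order in M, keeping C_M high (PFR or concentrated feed) favours N.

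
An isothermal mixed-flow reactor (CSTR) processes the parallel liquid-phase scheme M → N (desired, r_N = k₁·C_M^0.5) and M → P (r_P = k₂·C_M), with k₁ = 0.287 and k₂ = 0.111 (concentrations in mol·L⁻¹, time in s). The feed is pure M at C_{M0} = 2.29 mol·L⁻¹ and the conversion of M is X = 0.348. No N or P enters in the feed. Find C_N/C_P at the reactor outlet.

Exit C_M = C_{M0}(1−X) = 2.29×0.652 = 1.493 mol·L⁻¹.
A CSTR operates uniformly at the exit composition, giving r_N = 0.3507 and r_P = 0.1657 (each k·C_M^n at C_M = 1.493).
Overall selectivity = C_N/C_P = r_Nτ/(r_Pτ) = r_N/r_P = 2.12.

2.12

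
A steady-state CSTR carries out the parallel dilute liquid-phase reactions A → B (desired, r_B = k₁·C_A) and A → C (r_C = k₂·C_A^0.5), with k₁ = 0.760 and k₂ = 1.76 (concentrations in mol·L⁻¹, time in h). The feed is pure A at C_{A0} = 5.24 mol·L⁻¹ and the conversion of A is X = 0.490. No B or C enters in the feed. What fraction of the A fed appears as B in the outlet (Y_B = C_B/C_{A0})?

Exit C_A = C_{A0}(1−X) = 5.24×0.510 = 2.672 mol·L⁻¹.
In a CSTR the entire volume is at exit conditions, so r_B = 0.760×2.672 = 2.031 and r_C = 1.76×2.672^0.5 = 2.877.
Fraction of consumed A going to B: r_B/(r_B+r_C) = 0.4138.
C_B = 0.4138·C_{A0}·X = 0.4138×5.24×0.490 = 1.06 mol·L⁻¹; Y_B = C_B/C_{A0} = 0.203.

0.203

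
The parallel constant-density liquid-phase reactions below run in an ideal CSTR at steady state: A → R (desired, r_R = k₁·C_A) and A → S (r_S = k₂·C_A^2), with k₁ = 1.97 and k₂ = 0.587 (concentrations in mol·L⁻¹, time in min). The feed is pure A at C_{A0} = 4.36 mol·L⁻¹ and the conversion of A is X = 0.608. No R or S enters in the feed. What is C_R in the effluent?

1.76 mol·L⁻¹

Exit C_A = C_{A0}(1−X) = 4.36×0.392 = 1.709 mol·L⁻¹.
Rates in a CSTR are evaluated at the outlet concentration: r_R = 1.97×1.709 = 3.367, r_S = 0.587×1.709^2 = 1.715.
Fraction of consumed A going to R: r_R/(r_R+r_S) = 0.6626.
C_R = 0.6626·C_{A0}·X = 0.6626×4.36×0.608 = 1.76 mol·L⁻¹.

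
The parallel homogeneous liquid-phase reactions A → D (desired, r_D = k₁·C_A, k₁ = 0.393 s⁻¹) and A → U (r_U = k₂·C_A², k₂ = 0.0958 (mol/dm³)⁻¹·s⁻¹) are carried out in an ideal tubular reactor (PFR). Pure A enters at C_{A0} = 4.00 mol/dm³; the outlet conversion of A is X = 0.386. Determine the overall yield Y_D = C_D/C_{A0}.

C_A = C_{A0}(1−X) = 2.456 mol/dm³.
Along a PFR/batch, dC_D/dC_A = −r_D/(r_D+r_U) = −k₁/(k₁+k₂·C_A).
Integrating from C_{A0} to C_A: C_D = (0.393/0.0958)·ln[(0.393+0.0958·4.00)/(0.393+0.0958·2.46)] = 4.102·ln(0.7762/0.6283) = 0.8673 mol/dm³.
Y_D = C_D/C_{A0} = 0.8673/4.00 = 0.217.

0.217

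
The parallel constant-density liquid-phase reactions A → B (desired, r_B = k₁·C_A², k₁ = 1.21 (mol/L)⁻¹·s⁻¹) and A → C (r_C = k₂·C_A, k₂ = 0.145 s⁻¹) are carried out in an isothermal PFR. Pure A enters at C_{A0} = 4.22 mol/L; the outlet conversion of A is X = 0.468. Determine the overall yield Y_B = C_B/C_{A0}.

C_A = C_{A0}(1−X) = 2.245 mol/L.
Along a PFR/batch, dC_C/dC_A = −r_C/(r_B+r_C) = −k₂/(k₂+k₁·C_A).
Integrating from C_{A0} to C_A: C_C = (0.145/1.21)·ln[(0.145+1.21·4.22)/(0.145+1.21·2.25)] = 0.1198·ln(5.251/2.861) = 0.07275 mol/L.
Then C_B = (C_{A0}−C_A) − C_C = 1.975 − 0.07275 = 1.902 mol/L.
Y_B = C_B/C_{A0} = 1.902/4.22 = 0.451.

0.451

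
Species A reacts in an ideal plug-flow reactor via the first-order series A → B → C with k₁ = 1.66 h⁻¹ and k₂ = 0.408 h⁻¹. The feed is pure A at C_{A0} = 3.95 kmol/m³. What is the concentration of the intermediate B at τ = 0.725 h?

The intermediate concentration in a first-order A→B→C sequence is C_B = k₁C_{A0}(e^(−k₁τ) − e^(−k₂τ))/(k₂−k₁).
e^(−k₁τ) = e^(−1.66×0.725) = e^(−1.204) = 0.3001; e^(−k₂τ) = e^(−0.2958) = 0.7439.
C_B = 1.66×3.95/(0.408−1.66) × (0.3001−0.7439) = (-5.237)×(-0.4438) = 2.324 kmol/m³.

2.32 kmol/m³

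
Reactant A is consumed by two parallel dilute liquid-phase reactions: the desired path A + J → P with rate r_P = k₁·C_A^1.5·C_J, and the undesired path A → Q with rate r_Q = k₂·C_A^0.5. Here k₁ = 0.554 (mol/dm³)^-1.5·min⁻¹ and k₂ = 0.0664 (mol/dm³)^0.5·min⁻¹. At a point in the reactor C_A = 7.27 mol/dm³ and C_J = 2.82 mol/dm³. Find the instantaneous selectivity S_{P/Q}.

171

S_{P/Q} = r_P/r_Q = (k₁·C_A^1.5·C_J)/(k₂·C_A^0.5) = (k₁/k₂)·C_A·C_J.
= (0.554×7.270^1.5×2.820) / (0.0664×7.270^0.5) = 30.62/0.1790 = 171.
Since the desired path is higher order in A, keeping C_A high (PFR or concentrated feed) favours P.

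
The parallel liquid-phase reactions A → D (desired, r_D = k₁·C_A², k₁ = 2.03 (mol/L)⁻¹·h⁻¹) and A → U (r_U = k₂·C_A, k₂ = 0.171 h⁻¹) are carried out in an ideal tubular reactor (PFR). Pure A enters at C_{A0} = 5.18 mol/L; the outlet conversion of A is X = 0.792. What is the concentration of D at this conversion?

C_A = C_{A0}(1−X) = 1.077 mol/L.
Along a PFR/batch, dC_U/dC_A = −r_U/(r_D+r_U) = −k₂/(k₂+k₁·C_A).
Integrating from C_{A0} to C_A: C_U = (0.171/2.03)·ln[(0.171+2.03·5.18)/(0.171+2.03·1.08)] = 0.08424·ln(10.69/2.358) = 0.1273 mol/L.
Then C_D = (C_{A0}−C_A) − C_U = 4.103 − 0.1273 = 3.975 mol/L.

3.98 mol/L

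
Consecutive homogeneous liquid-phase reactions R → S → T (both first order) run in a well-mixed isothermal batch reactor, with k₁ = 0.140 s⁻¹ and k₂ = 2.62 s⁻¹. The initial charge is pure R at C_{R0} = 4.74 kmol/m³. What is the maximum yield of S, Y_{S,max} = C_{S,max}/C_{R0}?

0.0453

At the optimum, C_{S,max}/C_{R0} = (k₁/k₂)^[k₂/(k₂−k₁)].
= (0.140/2.62)^(2.62/(2.62−0.140)) = (0.05344)^(1.056) = 0.04529.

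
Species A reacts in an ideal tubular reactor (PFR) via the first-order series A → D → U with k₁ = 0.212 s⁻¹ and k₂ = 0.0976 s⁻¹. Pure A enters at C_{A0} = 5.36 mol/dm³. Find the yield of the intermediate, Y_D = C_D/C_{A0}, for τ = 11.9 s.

The intermediate concentration in a first-order A→B→C sequence is C_D = k₁C_{A0}(e^(−k₁τ) − e^(−k₂τ))/(k₂−k₁).
e^(−k₁τ) = e^(−0.212×11.9) = e^(−2.523) = 0.08023; e^(−k₂τ) = e^(−1.161) = 0.3130.
C_D = 0.212×5.36/(0.0976−0.212) × (0.08023−0.3130) = (-9.933)×(-0.2328) = 2.312 mol/dm³.
Y_D = C_D/C_{A0} = 2.312/5.36 = 0.431.

0.431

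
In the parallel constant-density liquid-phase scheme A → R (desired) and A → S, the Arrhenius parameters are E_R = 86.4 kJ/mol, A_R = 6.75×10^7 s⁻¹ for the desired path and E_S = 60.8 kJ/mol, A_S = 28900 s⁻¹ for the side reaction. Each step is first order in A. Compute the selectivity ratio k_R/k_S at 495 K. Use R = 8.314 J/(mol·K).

With equal orders, S_{R/S} = k_R/k_S = (A_R/A_S)·exp[(E_S−E_R)/(RT)].
(E_S−E_R)/(RT) = (60.8−86.4)×10³/(8.314×495) = -25600/4115 = -6.220.
k_R/k_S = (6.75×10^7/28900)·exp(-6.220) = 2336 × 0.001988 = 4.64.
Since E_R > E_S, raising the temperature improves selectivity toward R.

4.64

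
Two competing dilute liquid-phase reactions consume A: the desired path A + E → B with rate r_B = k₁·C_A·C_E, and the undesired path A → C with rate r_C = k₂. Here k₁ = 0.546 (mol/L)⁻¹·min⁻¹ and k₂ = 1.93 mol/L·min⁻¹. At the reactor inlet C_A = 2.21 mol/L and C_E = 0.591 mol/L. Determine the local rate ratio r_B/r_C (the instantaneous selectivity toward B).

0.370

S_{B/C} = r_B/r_C = (k₁·C_A·C_E)/(k₂) = (k₁/k₂)·C_A·C_E.
= (0.546×2.210×0.5910) / (1.93) = 0.7131/1.930 = 0.370.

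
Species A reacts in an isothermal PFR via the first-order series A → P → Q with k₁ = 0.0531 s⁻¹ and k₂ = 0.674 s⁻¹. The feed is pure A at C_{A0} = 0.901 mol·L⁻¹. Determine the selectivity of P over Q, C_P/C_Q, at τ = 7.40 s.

Solving the coupled first-order balances gives C_P(τ) = [k₁/(k₂−k₁)]·C_{A0}·(e^(−k₁τ) − e^(−k₂τ)).
e^(−k₁τ) = e^(−0.0531×7.40) = e^(−0.3929) = 0.6751; e^(−k₂τ) = e^(−4.988) = 0.006822.
C_P = 0.0531×0.901/(0.674−0.0531) × (0.6751−0.006822) = 0.07705×0.6682 = 0.05149 mol·L⁻¹.
C_A = C_{A0}e^(−k₁τ) = 0.6082 mol·L⁻¹, so C_Q = C_{A0}−C_A−C_P = 0.2413 mol·L⁻¹; C_P/C_Q = 0.213.

0.213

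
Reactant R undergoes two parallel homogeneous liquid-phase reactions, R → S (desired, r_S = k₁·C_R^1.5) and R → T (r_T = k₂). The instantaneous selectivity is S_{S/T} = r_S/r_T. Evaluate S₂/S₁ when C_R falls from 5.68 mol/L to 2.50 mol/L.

S_{S/T} = (k₁/k₂)·C_R^1.5, so S₂/S₁ = (C_{R,2}/C_{R,1})^1.5.
= (2.50/5.68)^1.5 = (0.4401)^1.5 = 0.292.

0.292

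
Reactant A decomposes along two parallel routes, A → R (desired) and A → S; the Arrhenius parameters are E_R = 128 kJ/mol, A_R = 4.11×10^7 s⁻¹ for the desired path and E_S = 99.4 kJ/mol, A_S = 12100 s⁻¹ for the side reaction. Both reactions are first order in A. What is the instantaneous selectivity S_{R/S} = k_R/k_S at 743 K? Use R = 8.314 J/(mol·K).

33.1

k_R/k_S = (A_R/A_S)·exp[−(E_R−E_S)/(RT)] = (A_R/A_S)·exp[(E_S−E_R)/(RT)].
(E_S−E_R)/(RT) = (99.4−128)×10³/(8.314×743) = -28600/6177 = -4.630.
k_R/k_S = (4.11×10^7/12100)·exp(-4.630) = 3397 × 0.009756 = 33.1.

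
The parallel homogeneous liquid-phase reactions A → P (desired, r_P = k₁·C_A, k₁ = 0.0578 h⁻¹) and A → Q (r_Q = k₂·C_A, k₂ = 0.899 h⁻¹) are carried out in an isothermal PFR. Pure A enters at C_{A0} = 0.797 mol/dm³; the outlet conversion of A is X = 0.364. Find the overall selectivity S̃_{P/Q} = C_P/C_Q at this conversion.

0.0643

C_A = C_{A0}(1−X) = 0.5069 mol/dm³.
Both paths are first order in A, so the instantaneous fraction to P is constant: dC_P/d(−C_A) = k₁/(k₁+k₂) = 0.06041.
C_P = 0.06041·(C_{A0}−C_A) = 0.06041×0.2901 = 0.0175 mol/dm³.
C_Q = (C_{A0}−C_A)−C_P = 0.2726 mol/dm³; S̃_{P/Q} = 0.01753/0.2726 = 0.0643.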